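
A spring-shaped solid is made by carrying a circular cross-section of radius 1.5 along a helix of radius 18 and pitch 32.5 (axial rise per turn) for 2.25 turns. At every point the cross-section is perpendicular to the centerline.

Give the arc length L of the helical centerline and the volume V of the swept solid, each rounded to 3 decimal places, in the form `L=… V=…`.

L=264.767 V=1871.530

2πR = 2π·18 = 113.097336
per-turn = √(113.097336² + 32.5²) = √(12791.0073 + 1056.25) = √13847.2573 = 117.674370
L = 2.25 × 117.674370 = 264.767332
V = π·1.5² × L = 7.068583 × 264.767332 = 1871.529987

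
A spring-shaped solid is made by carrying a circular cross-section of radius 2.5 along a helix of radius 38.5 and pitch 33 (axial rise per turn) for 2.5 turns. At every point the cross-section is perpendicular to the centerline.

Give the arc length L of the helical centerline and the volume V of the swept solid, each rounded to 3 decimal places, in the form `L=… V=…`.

L=610.358 V=11984.350

2πR = 2π·38.5 = 241.902634
per-turn = √(241.902634² + 33²) = √(58516.8845 + 1089) = √59605.8845 = 244.143164
L = 2.5 × 244.143164 = 610.357910
V = π·2.5² × L = 19.634954 × 610.357910 = 11984.349535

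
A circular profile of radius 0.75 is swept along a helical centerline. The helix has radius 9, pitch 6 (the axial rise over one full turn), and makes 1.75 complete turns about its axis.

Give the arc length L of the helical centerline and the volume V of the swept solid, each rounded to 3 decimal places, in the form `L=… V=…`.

2πR = 2π·9 = 56.548668
per-turn = √(56.548668² + 6²) = √(3197.7518 + 36) = √3233.7518 = 56.866087
L = 1.75 × 56.866087 = 99.515652
V = π·0.75² × L = 1.767146 × 99.515652 = 175.858673

L=99.516 V=175.859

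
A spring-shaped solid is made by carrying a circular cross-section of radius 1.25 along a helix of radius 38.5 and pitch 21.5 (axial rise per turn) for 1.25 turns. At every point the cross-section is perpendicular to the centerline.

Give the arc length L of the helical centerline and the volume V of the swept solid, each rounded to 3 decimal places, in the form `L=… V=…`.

L=303.570 V=1490.147

2πR = 2π·38.5 = 241.902634
per-turn = √(241.902634² + 21.5²) = √(58516.8845 + 462.25) = √58979.1345 = 242.856201
L = 1.25 × 242.856201 = 303.570252
V = π·1.25² × L = 4.908739 × 303.570252 = 1490.146988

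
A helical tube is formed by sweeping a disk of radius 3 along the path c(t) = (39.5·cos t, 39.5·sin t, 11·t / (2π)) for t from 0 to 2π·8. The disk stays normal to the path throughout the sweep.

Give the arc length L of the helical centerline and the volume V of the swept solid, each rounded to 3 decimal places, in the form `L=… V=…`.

L=1987.436 V=56193.422

2πR = 2π·39.5 = 248.185820
per-turn = √(248.185820² + 11²) = √(61596.2011 + 121) = √61717.2011 = 248.429469
L = 8 × 248.429469 = 1987.435752
V = π·3² × L = 28.274334 × 1987.435752 = 56193.422021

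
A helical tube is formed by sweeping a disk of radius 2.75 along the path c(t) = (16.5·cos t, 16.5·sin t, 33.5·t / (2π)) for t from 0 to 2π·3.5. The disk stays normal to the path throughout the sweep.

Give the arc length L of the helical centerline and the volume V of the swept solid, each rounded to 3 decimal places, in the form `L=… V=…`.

2πR = 2π·16.5 = 103.672558
per-turn = √(103.672558² + 33.5²) = √(10747.9992 + 1122.25) = √11870.2492 = 108.950673
L = 3.5 × 108.950673 = 381.327356
V = π·2.75² × L = 23.758294 × 381.327356 = 9059.687608

L=381.327 V=9059.688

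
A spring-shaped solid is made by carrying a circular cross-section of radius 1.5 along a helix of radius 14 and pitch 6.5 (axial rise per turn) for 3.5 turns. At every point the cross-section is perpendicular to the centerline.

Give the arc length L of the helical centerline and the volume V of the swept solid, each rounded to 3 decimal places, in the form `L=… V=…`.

L=308.715 V=2182.181

2πR = 2π·14 = 87.964594
per-turn = √(87.964594² + 6.5²) = √(7737.7699 + 42.25) = √7780.0199 = 88.204421
L = 3.5 × 88.204421 = 308.715473
V = π·1.5² × L = 7.068583 × 308.715473 = 2182.181088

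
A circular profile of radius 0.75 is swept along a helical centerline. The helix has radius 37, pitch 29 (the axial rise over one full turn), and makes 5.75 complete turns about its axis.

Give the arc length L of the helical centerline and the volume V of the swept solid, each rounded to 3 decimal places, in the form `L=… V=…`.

L=1347.108 V=2380.536

2πR = 2π·37 = 232.477856
per-turn = √(232.477856² + 29²) = √(54045.9537 + 841) = √54886.9537 = 234.279648
L = 5.75 × 234.279648 = 1347.107979
V = π·0.75² × L = 1.767146 × 1347.107979 = 2380.536298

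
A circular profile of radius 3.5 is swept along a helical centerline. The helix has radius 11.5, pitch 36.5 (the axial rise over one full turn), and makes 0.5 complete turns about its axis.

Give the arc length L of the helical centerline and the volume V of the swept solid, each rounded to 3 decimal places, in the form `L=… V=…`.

L=40.476 V=1557.704

2πR = 2π·11.5 = 72.256631
per-turn = √(72.256631² + 36.5²) = √(5221.0207 + 1332.25) = √6553.2707 = 80.952274
L = 0.5 × 80.952274 = 40.476137
V = π·3.5² × L = 38.484510 × 40.476137 = 1557.704307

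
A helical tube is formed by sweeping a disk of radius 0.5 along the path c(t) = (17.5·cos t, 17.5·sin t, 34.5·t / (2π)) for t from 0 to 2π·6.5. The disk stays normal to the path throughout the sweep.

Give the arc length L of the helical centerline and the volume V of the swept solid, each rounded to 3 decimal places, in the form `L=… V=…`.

L=749.067 V=588.316

2πR = 2π·17.5 = 109.955743
per-turn = √(109.955743² + 34.5²) = √(12090.2654 + 1190.25) = √13280.5154 = 115.241118
L = 6.5 × 115.241118 = 749.067270
V = π·0.5² × L = 0.785398 × 749.067270 = 588.316058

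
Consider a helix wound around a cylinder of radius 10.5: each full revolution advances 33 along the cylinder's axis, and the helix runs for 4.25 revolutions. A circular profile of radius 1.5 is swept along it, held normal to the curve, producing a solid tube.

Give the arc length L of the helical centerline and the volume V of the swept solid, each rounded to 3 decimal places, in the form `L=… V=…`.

L=313.508 V=2216.055

2πR = 2π·10.5 = 65.973446
per-turn = √(65.973446² + 33²) = √(4352.4955 + 1089) = √5441.4955 = 73.766493
L = 4.25 × 73.766493 = 313.507597
V = π·1.5² × L = 7.068583 × 313.507597 = 2216.054616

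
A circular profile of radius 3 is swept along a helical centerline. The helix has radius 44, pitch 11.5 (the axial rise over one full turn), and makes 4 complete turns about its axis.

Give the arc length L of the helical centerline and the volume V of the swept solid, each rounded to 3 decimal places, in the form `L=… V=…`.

2πR = 2π·44 = 276.460154
per-turn = √(276.460154² + 11.5²) = √(76430.2165 + 132.25) = √76562.4665 = 276.699235
L = 4 × 276.699235 = 1106.796939
V = π·3² × L = 28.274334 × 1106.796939 = 31293.946187

L=1106.797 V=31293.946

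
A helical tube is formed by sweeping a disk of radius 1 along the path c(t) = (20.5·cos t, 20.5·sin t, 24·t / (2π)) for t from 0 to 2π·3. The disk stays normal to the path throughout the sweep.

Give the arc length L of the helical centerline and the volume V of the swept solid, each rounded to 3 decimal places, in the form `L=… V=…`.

2πR = 2π·20.5 = 128.805299
per-turn = √(128.805299² + 24²) = √(16590.8050 + 576) = √17166.8050 = 131.022155
L = 3 × 131.022155 = 393.066464
V = π·1² × L = 3.141593 × 393.066464 = 1234.854715

L=393.066 V=1234.855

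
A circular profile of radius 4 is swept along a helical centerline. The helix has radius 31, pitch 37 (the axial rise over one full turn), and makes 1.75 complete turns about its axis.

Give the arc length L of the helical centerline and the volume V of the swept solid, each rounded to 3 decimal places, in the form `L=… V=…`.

L=346.958 V=17440.023

2πR = 2π·31 = 194.778745
per-turn = √(194.778745² + 37²) = √(37938.7593 + 1369) = √39307.7593 = 198.261845
L = 1.75 × 198.261845 = 346.958229
V = π·4² × L = 50.265482 × 346.958229 = 17440.022791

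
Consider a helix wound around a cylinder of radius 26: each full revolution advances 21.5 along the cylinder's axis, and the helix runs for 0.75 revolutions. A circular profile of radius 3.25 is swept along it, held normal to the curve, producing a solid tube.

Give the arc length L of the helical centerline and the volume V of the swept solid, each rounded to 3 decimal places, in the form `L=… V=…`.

L=123.579 V=4100.719

2πR = 2π·26 = 163.362818
per-turn = √(163.362818² + 21.5²) = √(26687.4103 + 462.25) = √27149.6603 = 164.771540
L = 0.75 × 164.771540 = 123.578655
V = π·3.25² × L = 33.183072 × 123.578655 = 4100.719449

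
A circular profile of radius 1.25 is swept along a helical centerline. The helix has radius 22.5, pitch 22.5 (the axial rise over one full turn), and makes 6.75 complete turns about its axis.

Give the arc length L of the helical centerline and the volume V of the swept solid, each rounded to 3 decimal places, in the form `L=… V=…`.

L=966.269 V=4743.162

2πR = 2π·22.5 = 141.371669
per-turn = √(141.371669² + 22.5²) = √(19985.9489 + 506.25) = √20492.1989 = 143.150965
L = 6.75 × 143.150965 = 966.269017
V = π·1.25² × L = 4.908739 × 966.269017 = 4743.161945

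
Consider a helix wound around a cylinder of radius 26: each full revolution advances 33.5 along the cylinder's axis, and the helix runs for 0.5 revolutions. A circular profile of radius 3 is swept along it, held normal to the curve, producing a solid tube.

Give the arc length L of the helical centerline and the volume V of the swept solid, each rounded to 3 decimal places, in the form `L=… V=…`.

2πR = 2π·26 = 163.362818
per-turn = √(163.362818² + 33.5²) = √(26687.4103 + 1122.25) = √27809.6603 = 166.762287
L = 0.5 × 166.762287 = 83.381143
V = π·3² × L = 28.274334 × 83.381143 = 2357.546288

L=83.381 V=2357.546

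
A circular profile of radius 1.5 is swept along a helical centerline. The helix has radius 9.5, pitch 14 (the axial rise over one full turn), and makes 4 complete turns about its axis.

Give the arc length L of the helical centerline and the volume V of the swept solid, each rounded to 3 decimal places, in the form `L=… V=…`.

L=245.240 V=1733.502

2πR = 2π·9.5 = 59.690260
per-turn = √(59.690260² + 14²) = √(3562.9272 + 196) = √3758.9272 = 61.310090
L = 4 × 61.310090 = 245.240362
V = π·1.5² × L = 7.068583 × 245.240362 = 1733.501967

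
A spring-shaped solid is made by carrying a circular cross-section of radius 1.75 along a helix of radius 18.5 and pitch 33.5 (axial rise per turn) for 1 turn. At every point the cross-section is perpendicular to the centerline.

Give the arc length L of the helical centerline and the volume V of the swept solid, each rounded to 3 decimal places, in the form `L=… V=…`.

L=120.970 V=1163.868

2πR = 2π·18.5 = 116.238928
per-turn = √(116.238928² + 33.5²) = √(13511.4884 + 1122.25) = √14633.7384 = 120.969990
L = 1 × 120.969990 = 120.969990
V = π·1.75² × L = 9.621128 × 120.969990 = 1163.867695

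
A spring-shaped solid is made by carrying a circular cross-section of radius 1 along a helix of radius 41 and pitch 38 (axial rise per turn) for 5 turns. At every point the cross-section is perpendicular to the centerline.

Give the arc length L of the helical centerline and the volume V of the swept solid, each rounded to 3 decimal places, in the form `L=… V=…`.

2πR = 2π·41 = 257.610598
per-turn = √(257.610598² + 38²) = √(66363.2200 + 1444) = √67807.2200 = 260.398195
L = 5 × 260.398195 = 1301.990975
V = π·1² × L = 3.141593 × 1301.990975 = 4090.325283

L=1301.991 V=4090.325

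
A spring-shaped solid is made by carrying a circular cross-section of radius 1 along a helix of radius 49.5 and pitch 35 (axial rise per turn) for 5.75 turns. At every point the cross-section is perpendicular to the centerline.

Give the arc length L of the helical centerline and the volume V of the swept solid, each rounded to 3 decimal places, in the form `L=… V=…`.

2πR = 2π·49.5 = 311.017673
per-turn = √(311.017673² + 35²) = √(96731.9927 + 1225) = √97956.9927 = 312.980818
L = 5.75 × 312.980818 = 1799.639706
V = π·1² × L = 3.141593 × 1799.639706 = 5653.734880

L=1799.640 V=5653.735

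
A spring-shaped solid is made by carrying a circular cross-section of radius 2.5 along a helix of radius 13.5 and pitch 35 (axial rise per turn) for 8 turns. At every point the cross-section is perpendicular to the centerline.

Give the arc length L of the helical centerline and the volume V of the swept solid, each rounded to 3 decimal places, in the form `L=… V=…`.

L=734.082 V=14413.665

2πR = 2π·13.5 = 84.823002
per-turn = √(84.823002² + 35²) = √(7194.9416 + 1225) = √8419.9416 = 91.760240
L = 8 × 91.760240 = 734.081918
V = π·2.5² × L = 19.634954 × 734.081918 = 14413.664763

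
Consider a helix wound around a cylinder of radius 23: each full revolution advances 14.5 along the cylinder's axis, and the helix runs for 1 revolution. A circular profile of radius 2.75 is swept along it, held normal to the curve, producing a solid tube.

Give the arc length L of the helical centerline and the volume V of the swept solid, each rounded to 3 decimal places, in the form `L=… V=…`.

L=145.239 V=3450.628

2πR = 2π·23 = 144.513262
per-turn = √(144.513262² + 14.5²) = √(20884.0829 + 210.25) = √21094.3329 = 145.238882
L = 1 × 145.238882 = 145.238882
V = π·2.75² × L = 23.758294 × 145.238882 = 3450.628129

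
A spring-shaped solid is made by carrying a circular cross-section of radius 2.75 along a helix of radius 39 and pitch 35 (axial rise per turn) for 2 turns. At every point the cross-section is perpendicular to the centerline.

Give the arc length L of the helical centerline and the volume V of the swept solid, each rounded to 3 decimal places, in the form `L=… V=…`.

L=495.062 V=11761.836

2πR = 2π·39 = 245.044227
per-turn = √(245.044227² + 35²) = √(60046.6732 + 1225) = √61271.6732 = 247.531156
L = 2 × 247.531156 = 495.062312
V = π·2.75² × L = 23.758294 × 495.062312 = 11761.836175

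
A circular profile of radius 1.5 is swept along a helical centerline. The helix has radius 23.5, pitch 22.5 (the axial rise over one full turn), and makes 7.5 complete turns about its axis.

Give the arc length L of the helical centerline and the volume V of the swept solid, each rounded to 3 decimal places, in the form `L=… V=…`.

2πR = 2π·23.5 = 147.654855
per-turn = √(147.654855² + 22.5²) = √(21801.9561 + 506.25) = √22308.2061 = 149.359319
L = 7.5 × 149.359319 = 1120.194891
V = π·1.5² × L = 7.068583 × 1120.194891 = 7918.191092

L=1120.195 V=7918.191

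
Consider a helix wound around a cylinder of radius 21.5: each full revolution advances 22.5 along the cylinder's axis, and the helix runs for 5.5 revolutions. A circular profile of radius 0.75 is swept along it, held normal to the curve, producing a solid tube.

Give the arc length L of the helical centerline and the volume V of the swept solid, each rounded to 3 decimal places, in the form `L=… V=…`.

2πR = 2π·21.5 = 135.088484
per-turn = √(135.088484² + 22.5²) = √(18248.8985 + 506.25) = √18755.1485 = 136.949438
L = 5.5 × 136.949438 = 753.221908
V = π·0.75² × L = 1.767146 × 753.221908 = 1331.052983

L=753.222 V=1331.053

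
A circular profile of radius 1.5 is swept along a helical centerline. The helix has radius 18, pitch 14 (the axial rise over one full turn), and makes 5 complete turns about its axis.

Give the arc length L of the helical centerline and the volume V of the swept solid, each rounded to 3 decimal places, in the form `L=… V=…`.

L=569.803 V=4027.698

2πR = 2π·18 = 113.097336
per-turn = √(113.097336² + 14²) = √(12791.0073 + 196) = √12987.0073 = 113.960552
L = 5 × 113.960552 = 569.802758
V = π·1.5² × L = 7.068583 × 569.802758 = 4027.698354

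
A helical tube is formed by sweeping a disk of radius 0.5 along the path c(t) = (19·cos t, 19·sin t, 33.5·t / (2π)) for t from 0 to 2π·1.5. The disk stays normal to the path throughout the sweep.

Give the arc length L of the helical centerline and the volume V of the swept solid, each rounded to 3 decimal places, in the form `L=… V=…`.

2πR = 2π·19 = 119.380521
per-turn = √(119.380521² + 33.5²) = √(14251.7088 + 1122.25) = √15373.9588 = 123.991769
L = 1.5 × 123.991769 = 185.987653
V = π·0.5² × L = 0.785398 × 185.987653 = 146.074361

L=185.988 V=146.074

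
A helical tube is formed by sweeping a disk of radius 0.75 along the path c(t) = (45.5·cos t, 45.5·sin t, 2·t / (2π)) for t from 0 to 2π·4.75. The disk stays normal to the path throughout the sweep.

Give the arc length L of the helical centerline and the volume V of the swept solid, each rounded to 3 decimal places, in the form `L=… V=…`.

L=1357.987 V=2399.761

2πR = 2π·45.5 = 285.884931
per-turn = √(285.884931² + 2²) = √(81730.1940 + 4) = √81734.1940 = 285.891927
L = 4.75 × 285.891927 = 1357.986654
V = π·0.75² × L = 1.767146 × 1357.986654 = 2399.760504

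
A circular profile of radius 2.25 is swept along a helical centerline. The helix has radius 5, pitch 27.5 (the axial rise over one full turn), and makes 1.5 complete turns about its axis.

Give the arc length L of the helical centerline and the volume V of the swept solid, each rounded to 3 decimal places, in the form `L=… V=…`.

L=62.628 V=996.050

2πR = 2π·5 = 31.415927
per-turn = √(31.415927² + 27.5²) = √(986.9604 + 756.25) = √1743.2104 = 41.751772
L = 1.5 × 41.751772 = 62.627658
V = π·2.25² × L = 15.904313 × 62.627658 = 996.049856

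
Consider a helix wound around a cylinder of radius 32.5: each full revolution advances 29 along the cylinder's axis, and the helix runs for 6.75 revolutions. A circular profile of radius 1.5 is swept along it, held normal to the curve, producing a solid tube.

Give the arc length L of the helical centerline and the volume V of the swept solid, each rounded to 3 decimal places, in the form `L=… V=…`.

L=1392.204 V=9840.911

2πR = 2π·32.5 = 204.203522
per-turn = √(204.203522² + 29²) = √(41699.0786 + 841) = √42540.0786 = 206.252463
L = 6.75 × 206.252463 = 1392.204127
V = π·1.5² × L = 7.068583 × 1392.204127 = 9840.911079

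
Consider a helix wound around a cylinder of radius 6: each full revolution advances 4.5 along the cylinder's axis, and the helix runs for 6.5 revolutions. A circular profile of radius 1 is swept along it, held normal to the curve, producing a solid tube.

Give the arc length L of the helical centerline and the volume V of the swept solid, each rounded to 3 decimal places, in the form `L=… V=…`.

2πR = 2π·6 = 37.699112
per-turn = √(37.699112² + 4.5²) = √(1421.2230 + 20.25) = √1441.4730 = 37.966736
L = 6.5 × 37.966736 = 246.783783
V = π·1² × L = 3.141593 × 246.783783 = 775.294120

L=246.784 V=775.294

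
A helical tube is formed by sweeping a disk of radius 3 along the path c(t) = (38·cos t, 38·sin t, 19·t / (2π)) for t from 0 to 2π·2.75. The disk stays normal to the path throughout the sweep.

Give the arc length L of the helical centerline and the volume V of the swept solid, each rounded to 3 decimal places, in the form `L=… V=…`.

2πR = 2π·38 = 238.761042
per-turn = √(238.761042² + 19²) = √(57006.8350 + 361) = √57367.8350 = 239.515835
L = 2.75 × 239.515835 = 658.668545
V = π·3² × L = 28.274334 × 658.668545 = 18623.414363

L=658.669 V=18623.414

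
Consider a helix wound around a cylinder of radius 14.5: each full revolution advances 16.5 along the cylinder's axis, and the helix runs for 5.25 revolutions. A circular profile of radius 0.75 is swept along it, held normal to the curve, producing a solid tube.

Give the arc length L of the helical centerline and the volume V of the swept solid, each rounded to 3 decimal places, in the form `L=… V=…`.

L=486.088 V=858.989

2πR = 2π·14.5 = 91.106187
per-turn = √(91.106187² + 16.5²) = √(8300.3373 + 272.25) = √8572.5873 = 92.588268
L = 5.25 × 92.588268 = 486.088405
V = π·0.75² × L = 1.767146 × 486.088405 = 858.989116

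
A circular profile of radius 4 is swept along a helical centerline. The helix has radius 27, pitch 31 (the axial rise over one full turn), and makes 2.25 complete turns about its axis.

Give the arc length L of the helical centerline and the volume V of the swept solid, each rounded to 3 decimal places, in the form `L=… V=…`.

L=388.024 V=19504.214

2πR = 2π·27 = 169.646003
per-turn = √(169.646003² + 31²) = √(28779.7664 + 961) = √29740.7664 = 172.455114
L = 2.25 × 172.455114 = 388.024007
V = π·4² × L = 50.265482 × 388.024007 = 19504.213921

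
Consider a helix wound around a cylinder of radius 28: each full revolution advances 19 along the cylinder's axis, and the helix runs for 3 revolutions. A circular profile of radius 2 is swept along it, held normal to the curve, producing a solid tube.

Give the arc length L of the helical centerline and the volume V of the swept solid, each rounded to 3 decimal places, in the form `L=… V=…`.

L=530.857 V=6670.941

2πR = 2π·28 = 175.929189
per-turn = √(175.929189² + 19²) = √(30951.0794 + 361) = √31312.0794 = 176.952195
L = 3 × 176.952195 = 530.856586
V = π·2² × L = 12.566371 × 530.856586 = 6670.940599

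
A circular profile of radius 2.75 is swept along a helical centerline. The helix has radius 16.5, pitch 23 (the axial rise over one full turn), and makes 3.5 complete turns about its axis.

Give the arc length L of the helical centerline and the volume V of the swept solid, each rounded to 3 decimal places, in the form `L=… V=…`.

2πR = 2π·16.5 = 103.672558
per-turn = √(103.672558² + 23²) = √(10747.9992 + 529) = √11276.9992 = 106.193216
L = 3.5 × 106.193216 = 371.676257
V = π·2.75² × L = 23.758294 × 371.676257 = 8830.393954

L=371.676 V=8830.394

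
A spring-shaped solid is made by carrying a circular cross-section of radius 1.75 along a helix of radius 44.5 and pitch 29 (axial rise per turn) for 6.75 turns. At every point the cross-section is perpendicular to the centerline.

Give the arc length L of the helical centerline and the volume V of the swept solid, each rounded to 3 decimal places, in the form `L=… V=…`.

L=1897.436 V=18255.475

2πR = 2π·44.5 = 279.601746
per-turn = √(279.601746² + 29²) = √(78177.1365 + 841) = √79018.1365 = 281.101648
L = 6.75 × 281.101648 = 1897.436123
V = π·1.75² × L = 9.621128 × 1897.436123 = 18255.474870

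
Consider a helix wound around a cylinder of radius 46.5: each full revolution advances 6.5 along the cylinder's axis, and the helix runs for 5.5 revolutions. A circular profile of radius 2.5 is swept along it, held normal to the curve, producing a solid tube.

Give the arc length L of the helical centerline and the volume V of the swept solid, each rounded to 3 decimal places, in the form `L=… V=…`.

L=1607.322 V=31559.699

2πR = 2π·46.5 = 292.168117
per-turn = √(292.168117² + 6.5²) = √(85362.2085 + 42.25) = √85404.4585 = 292.240412
L = 5.5 × 292.240412 = 1607.322267
V = π·2.5² × L = 19.634954 × 1607.322267 = 31559.698904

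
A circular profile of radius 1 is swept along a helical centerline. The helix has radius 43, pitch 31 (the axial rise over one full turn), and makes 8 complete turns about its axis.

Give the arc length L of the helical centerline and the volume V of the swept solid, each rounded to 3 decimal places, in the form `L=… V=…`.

L=2175.597 V=6834.839

2πR = 2π·43 = 270.176968
per-turn = √(270.176968² + 31²) = √(72995.5942 + 961) = √73956.5942 = 271.949617
L = 8 × 271.949617 = 2175.596935
V = π·1² × L = 3.141593 × 2175.596935 = 6834.839350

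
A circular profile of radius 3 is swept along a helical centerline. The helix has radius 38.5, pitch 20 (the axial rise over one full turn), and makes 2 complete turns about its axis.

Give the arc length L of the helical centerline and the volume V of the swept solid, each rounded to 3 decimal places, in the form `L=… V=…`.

2πR = 2π·38.5 = 241.902634
per-turn = √(241.902634² + 20²) = √(58516.8845 + 400) = √58916.8845 = 242.728005
L = 2 × 242.728005 = 485.456010
V = π·3² × L = 28.274334 × 485.456010 = 13725.945322

L=485.456 V=13725.945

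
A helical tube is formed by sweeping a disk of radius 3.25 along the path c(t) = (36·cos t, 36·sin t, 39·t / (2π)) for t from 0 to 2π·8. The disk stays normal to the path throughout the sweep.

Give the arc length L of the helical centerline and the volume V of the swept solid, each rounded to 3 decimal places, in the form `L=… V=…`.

L=1836.258 V=60932.668

2πR = 2π·36 = 226.194671
per-turn = √(226.194671² + 39²) = √(51164.0292 + 1521) = √52685.0292 = 229.532196
L = 8 × 229.532196 = 1836.257572
V = π·3.25² × L = 33.183072 × 1836.257572 = 60932.667955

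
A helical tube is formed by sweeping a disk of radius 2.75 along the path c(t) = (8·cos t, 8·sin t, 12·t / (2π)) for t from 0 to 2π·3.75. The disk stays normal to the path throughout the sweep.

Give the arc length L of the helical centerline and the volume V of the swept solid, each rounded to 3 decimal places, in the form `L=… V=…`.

L=193.793 V=4604.182

2πR = 2π·8 = 50.265482
per-turn = √(50.265482² + 12²) = √(2526.6187 + 144) = √2670.6187 = 51.678029
L = 3.75 × 51.678029 = 193.792610
V = π·2.75² × L = 23.758294 × 193.792610 = 4604.181899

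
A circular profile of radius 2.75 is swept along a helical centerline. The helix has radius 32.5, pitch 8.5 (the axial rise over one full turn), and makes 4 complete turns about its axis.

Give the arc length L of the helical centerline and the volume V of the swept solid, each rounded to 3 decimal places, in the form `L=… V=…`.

L=817.521 V=19422.914

2πR = 2π·32.5 = 204.203522
per-turn = √(204.203522² + 8.5²) = √(41699.0786 + 72.25) = √41771.3286 = 204.380353
L = 4 × 204.380353 = 817.521411
V = π·2.75² × L = 23.758294 × 817.521411 = 19422.914397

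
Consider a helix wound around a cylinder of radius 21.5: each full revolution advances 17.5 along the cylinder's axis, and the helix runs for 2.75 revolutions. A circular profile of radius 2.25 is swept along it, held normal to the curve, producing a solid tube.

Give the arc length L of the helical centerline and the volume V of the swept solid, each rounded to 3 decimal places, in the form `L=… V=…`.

2πR = 2π·21.5 = 135.088484
per-turn = √(135.088484² + 17.5²) = √(18248.8985 + 306.25) = √18555.1485 = 136.217284
L = 2.75 × 136.217284 = 374.597532
V = π·2.25² × L = 15.904313 × 374.597532 = 5957.716323

L=374.598 V=5957.716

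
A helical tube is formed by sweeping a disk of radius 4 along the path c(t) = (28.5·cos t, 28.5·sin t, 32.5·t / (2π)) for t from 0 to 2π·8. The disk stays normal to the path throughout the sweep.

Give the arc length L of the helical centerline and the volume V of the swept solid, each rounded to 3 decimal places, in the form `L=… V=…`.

L=1455.969 V=73184.990

2πR = 2π·28.5 = 179.070781
per-turn = √(179.070781² + 32.5²) = √(32066.3447 + 1056.25) = √33122.5947 = 181.996139
L = 8 × 181.996139 = 1455.969114
V = π·4² × L = 50.265482 × 1455.969114 = 73184.989955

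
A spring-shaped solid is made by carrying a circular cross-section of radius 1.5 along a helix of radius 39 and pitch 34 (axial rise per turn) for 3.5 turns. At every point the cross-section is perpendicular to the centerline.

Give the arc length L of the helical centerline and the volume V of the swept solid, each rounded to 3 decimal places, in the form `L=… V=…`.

2πR = 2π·39 = 245.044227
per-turn = √(245.044227² + 34²) = √(60046.6732 + 1156) = √61202.6732 = 247.391740
L = 3.5 × 247.391740 = 865.871091
V = π·1.5² × L = 7.068583 × 865.871091 = 6120.482082

L=865.871 V=6120.482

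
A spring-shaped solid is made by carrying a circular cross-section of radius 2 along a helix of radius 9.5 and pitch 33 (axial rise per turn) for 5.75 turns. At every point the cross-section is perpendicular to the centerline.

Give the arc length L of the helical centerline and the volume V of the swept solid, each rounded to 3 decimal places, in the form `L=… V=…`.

2πR = 2π·9.5 = 59.690260
per-turn = √(59.690260² + 33²) = √(3562.9272 + 1089) = √4651.9272 = 68.205038
L = 5.75 × 68.205038 = 392.178968
V = π·2² × L = 12.566371 × 392.178968 = 4928.266255

L=392.179 V=4928.266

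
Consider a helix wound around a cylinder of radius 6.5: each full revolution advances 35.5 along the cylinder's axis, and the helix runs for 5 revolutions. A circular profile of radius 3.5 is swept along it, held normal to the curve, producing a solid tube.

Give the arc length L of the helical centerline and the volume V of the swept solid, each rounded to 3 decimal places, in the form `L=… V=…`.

L=270.565 V=10412.555

2πR = 2π·6.5 = 40.840704
per-turn = √(40.840704² + 35.5²) = √(1667.9631 + 1260.25) = √2928.2131 = 54.112967
L = 5 × 54.112967 = 270.564833
V = π·3.5² × L = 38.484510 × 270.564833 = 10412.555004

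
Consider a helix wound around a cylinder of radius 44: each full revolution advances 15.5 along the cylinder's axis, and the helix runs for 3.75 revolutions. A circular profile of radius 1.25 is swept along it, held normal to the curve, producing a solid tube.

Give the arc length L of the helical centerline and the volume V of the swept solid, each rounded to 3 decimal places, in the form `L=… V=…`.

L=1038.354 V=5097.007

2πR = 2π·44 = 276.460154
per-turn = √(276.460154² + 15.5²) = √(76430.2165 + 240.25) = √76670.4665 = 276.894324
L = 3.75 × 276.894324 = 1038.353714
V = π·1.25² × L = 4.908739 × 1038.353714 = 5097.006873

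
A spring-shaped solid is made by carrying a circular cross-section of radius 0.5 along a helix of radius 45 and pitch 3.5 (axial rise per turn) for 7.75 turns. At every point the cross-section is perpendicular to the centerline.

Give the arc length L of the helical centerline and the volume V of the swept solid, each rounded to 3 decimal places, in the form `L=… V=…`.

L=2191.429 V=1721.144

2πR = 2π·45 = 282.743339
per-turn = √(282.743339² + 3.5²) = √(79943.7956 + 12.25) = √79956.0456 = 282.765001
L = 7.75 × 282.765001 = 2191.428756
V = π·0.5² × L = 0.785398 × 2191.428756 = 1721.144120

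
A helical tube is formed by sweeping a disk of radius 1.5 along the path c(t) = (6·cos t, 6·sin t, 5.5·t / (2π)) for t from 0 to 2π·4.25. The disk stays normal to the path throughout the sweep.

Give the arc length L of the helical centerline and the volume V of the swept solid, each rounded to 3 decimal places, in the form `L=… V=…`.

L=161.917 V=1144.526

2πR = 2π·6 = 37.699112
per-turn = √(37.699112² + 5.5²) = √(1421.2230 + 30.25) = √1451.4730 = 38.098203
L = 4.25 × 38.098203 = 161.917361
V = π·1.5² × L = 7.068583 × 161.917361 = 1144.526379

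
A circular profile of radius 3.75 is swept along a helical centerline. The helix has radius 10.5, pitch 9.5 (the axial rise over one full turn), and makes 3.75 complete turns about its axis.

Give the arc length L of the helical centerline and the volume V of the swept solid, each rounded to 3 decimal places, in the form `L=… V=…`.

2πR = 2π·10.5 = 65.973446
per-turn = √(65.973446² + 9.5²) = √(4352.4955 + 90.25) = √4442.7455 = 66.653924
L = 3.75 × 66.653924 = 249.952214
V = π·3.75² × L = 44.178647 × 249.952214 = 11042.550542

L=249.952 V=11042.551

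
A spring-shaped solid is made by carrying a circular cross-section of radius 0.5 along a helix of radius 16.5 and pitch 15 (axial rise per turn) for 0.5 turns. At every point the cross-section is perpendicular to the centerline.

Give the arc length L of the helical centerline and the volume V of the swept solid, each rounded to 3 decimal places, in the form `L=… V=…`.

2πR = 2π·16.5 = 103.672558
per-turn = √(103.672558² + 15²) = √(10747.9992 + 225) = √10972.9992 = 104.752084
L = 0.5 × 104.752084 = 52.376042
V = π·0.5² × L = 0.785398 × 52.376042 = 41.136047

L=52.376 V=41.136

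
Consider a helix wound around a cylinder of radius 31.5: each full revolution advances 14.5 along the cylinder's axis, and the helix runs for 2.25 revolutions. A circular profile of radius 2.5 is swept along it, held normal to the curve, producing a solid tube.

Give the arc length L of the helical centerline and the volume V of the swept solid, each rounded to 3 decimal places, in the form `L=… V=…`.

L=446.514 V=8767.287

2πR = 2π·31.5 = 197.920337
per-turn = √(197.920337² + 14.5²) = √(39172.4599 + 210.25) = √39382.7099 = 198.450774
L = 2.25 × 198.450774 = 446.514242
V = π·2.5² × L = 19.634954 × 446.514242 = 8767.286649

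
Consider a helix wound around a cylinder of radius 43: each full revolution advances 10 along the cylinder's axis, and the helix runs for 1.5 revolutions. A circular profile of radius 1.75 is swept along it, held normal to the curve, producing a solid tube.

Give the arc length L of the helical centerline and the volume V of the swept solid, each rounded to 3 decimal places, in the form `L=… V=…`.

L=405.543 V=3901.780

2πR = 2π·43 = 270.176968
per-turn = √(270.176968² + 10²) = √(72995.5942 + 100) = √73095.5942 = 270.361969
L = 1.5 × 270.361969 = 405.542953
V = π·1.75² × L = 9.621128 × 405.542953 = 3901.780460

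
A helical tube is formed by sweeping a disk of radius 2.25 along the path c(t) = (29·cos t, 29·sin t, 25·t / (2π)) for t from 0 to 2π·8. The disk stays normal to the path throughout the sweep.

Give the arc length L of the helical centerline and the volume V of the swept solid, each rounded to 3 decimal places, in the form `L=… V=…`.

L=1471.355 V=23400.895

2πR = 2π·29 = 182.212374
per-turn = √(182.212374² + 25²) = √(33201.3492 + 625) = √33826.3492 = 183.919410
L = 8 × 183.919410 = 1471.355276
V = π·2.25² × L = 15.904313 × 1471.355276 = 23400.894567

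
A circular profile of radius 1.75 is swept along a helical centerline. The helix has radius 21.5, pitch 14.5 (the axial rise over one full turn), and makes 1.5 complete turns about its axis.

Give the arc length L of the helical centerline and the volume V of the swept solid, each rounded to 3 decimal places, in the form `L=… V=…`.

L=203.797 V=1960.754

2πR = 2π·21.5 = 135.088484
per-turn = √(135.088484² + 14.5²) = √(18248.8985 + 210.25) = √18459.1485 = 135.864449
L = 1.5 × 135.864449 = 203.796674
V = π·1.75² × L = 9.621128 × 203.796674 = 1960.753782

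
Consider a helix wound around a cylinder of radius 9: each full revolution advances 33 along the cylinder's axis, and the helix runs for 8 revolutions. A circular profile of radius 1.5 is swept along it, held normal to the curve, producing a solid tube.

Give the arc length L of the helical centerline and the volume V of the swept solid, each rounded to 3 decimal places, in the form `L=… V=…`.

L=523.786 V=3702.427

2πR = 2π·9 = 56.548668
per-turn = √(56.548668² + 33²) = √(3197.7518 + 1089) = √4286.7518 = 65.473291
L = 8 × 65.473291 = 523.786327
V = π·1.5² × L = 7.068583 × 523.786327 = 3702.427377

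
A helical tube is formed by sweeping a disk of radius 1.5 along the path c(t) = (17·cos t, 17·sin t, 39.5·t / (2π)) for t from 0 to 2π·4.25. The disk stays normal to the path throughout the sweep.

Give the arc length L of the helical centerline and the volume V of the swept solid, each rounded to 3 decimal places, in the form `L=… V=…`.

2πR = 2π·17 = 106.814150
per-turn = √(106.814150² + 39.5²) = √(11409.2627 + 1560.25) = √12969.5127 = 113.883768
L = 4.25 × 113.883768 = 484.006015
V = π·1.5² × L = 7.068583 × 484.006015 = 3421.236920

L=484.006 V=3421.237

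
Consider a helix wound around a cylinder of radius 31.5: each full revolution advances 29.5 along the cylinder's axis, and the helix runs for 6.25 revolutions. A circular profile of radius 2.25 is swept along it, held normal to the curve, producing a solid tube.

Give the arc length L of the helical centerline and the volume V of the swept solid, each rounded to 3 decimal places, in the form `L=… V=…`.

2πR = 2π·31.5 = 197.920337
per-turn = √(197.920337² + 29.5²) = √(39172.4599 + 870.25) = √40042.7099 = 200.106746
L = 6.25 × 200.106746 = 1250.667164
V = π·2.25² × L = 15.904313 × 1250.667164 = 19891.001790

L=1250.667 V=19891.002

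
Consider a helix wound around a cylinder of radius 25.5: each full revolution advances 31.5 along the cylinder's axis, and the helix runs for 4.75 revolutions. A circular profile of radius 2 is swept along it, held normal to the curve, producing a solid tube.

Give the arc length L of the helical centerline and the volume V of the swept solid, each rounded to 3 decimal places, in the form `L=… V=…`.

2πR = 2π·25.5 = 160.221225
per-turn = √(160.221225² + 31.5²) = √(25670.8410 + 992.25) = √26663.0910 = 163.288368
L = 4.75 × 163.288368 = 775.619747
V = π·2² × L = 12.566371 × 775.619747 = 9746.725195

L=775.620 V=9746.725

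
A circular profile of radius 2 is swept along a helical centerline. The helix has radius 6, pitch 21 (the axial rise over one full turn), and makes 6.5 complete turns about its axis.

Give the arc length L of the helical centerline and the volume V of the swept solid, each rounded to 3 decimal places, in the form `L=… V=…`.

L=280.498 V=3524.837

2πR = 2π·6 = 37.699112
per-turn = √(37.699112² + 21²) = √(1421.2230 + 441) = √1862.2230 = 43.153482
L = 6.5 × 43.153482 = 280.497635
V = π·2² × L = 12.566371 × 280.497635 = 3524.837236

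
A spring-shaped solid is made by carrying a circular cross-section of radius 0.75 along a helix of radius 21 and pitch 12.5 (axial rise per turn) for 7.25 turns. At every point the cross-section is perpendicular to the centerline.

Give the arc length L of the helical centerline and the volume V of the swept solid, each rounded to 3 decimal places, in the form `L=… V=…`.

L=960.898 V=1698.047

2πR = 2π·21 = 131.946891
per-turn = √(131.946891² + 12.5²) = √(17409.9822 + 156.25) = √17566.2322 = 132.537663
L = 7.25 × 132.537663 = 960.898058
V = π·0.75² × L = 1.767146 × 960.898058 = 1698.047033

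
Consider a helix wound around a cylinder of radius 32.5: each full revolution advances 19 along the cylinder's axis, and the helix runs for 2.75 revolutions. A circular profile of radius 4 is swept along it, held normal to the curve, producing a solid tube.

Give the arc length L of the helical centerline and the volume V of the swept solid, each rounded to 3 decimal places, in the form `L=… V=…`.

L=563.985 V=28348.990

2πR = 2π·32.5 = 204.203522
per-turn = √(204.203522² + 19²) = √(41699.0786 + 361) = √42060.0786 = 205.085540
L = 2.75 × 205.085540 = 563.985234
V = π·4² × L = 50.265482 × 563.985234 = 28348.989895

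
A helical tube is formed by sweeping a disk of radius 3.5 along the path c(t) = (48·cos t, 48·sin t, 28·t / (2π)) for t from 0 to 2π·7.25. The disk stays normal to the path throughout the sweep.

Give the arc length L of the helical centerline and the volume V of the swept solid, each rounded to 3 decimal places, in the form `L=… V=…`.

2πR = 2π·48 = 301.592895
per-turn = √(301.592895² + 28²) = √(90958.2742 + 784) = √91742.2742 = 302.889871
L = 7.25 × 302.889871 = 2195.951567
V = π·3.5² × L = 38.484510 × 2195.951567 = 84510.120062

L=2195.952 V=84510.120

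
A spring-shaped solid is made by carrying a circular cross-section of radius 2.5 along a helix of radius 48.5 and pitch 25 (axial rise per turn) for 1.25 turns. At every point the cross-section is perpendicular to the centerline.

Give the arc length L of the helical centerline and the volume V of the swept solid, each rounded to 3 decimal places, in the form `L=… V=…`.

2πR = 2π·48.5 = 304.734487
per-turn = √(304.734487² + 25²) = √(92863.1078 + 625) = √93488.1078 = 305.758251
L = 1.25 × 305.758251 = 382.197813
V = π·2.5² × L = 19.634954 × 382.197813 = 7504.436515

L=382.198 V=7504.437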